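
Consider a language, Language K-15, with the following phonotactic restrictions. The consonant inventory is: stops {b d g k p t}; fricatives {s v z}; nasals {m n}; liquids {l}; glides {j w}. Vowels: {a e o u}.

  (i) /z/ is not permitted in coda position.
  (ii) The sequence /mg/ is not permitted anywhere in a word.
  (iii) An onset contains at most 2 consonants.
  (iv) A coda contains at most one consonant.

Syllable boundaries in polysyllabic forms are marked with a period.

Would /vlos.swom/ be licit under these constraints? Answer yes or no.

yes

/vlos.swom/ — σ1 onset /vl/ (2C), coda /s/ ok; σ2 onset /sw/ (2C), coda /m/ ok → licit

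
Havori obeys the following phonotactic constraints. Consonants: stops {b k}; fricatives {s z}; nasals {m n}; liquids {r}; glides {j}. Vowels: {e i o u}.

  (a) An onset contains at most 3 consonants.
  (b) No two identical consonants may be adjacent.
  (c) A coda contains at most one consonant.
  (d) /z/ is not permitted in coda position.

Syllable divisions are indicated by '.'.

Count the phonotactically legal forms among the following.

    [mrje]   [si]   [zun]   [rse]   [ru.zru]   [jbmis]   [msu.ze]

7

[mrje] — σ1 onset /mrj/ (3C), coda /∅/ ok → phonotactically legal
[si] — σ1 onset /s/, coda /∅/ ok → phonotactically legal
[zun] — σ1 onset /z/, coda /n/ ok → phonotactically legal
[rse] — σ1 onset /rs/ (2C), coda /∅/ ok → phonotactically legal
[ru.zru] — σ1 onset /r/, coda /∅/ ok; σ2 onset /zr/ (2C), coda /∅/ ok → phonotactically legal
[jbmis] — σ1 onset /jbm/ (3C), coda /s/ ok → phonotactically legal
[msu.ze] — σ1 onset /ms/ (2C), coda /∅/ ok; σ2 onset /z/, coda /∅/ ok → phonotactically legal
Phonotactically legal: [mrje], [si], [zun], [rse], [ru.zru], [jbmis], [msu.ze] → 7.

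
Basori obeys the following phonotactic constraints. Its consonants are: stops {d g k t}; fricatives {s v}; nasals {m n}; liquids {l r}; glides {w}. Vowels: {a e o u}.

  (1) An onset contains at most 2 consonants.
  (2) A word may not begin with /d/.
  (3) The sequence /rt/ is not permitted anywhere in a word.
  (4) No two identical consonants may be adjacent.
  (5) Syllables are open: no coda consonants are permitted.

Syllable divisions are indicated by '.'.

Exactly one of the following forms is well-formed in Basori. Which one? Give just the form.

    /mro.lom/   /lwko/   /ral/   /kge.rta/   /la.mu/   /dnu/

/la.mu/

/mro.lom/ — violates constraint 5: syllable 2 coda /m/ has 1 consonant (> 0) → ill-formed
/lwko/ — violates constraint 1: syllable 1 onset /lwk/ has 3 consonants (> 2) → ill-formed
/ral/ — violates constraint 5: syllable 1 coda /l/ has 1 consonant (> 0) → ill-formed
/kge.rta/ — violates constraint 3: contains banned sequence /rt/ → ill-formed
/la.mu/ — σ1 onset /l/, coda /∅/ ok; σ2 onset /m/, coda /∅/ ok → well-formed
/dnu/ — violates constraint 2: word begins with /d/ → ill-formed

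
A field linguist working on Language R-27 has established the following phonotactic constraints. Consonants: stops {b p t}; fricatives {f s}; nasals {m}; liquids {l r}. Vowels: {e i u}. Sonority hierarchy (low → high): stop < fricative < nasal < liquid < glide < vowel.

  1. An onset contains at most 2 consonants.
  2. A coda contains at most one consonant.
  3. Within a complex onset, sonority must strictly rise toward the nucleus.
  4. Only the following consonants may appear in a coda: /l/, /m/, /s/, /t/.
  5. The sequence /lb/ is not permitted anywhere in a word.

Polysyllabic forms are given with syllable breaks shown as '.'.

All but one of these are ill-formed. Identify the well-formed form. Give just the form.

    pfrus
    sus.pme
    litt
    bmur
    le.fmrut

pfrus — violates constraint 1: syllable 1 onset /pfr/ has 3 consonants (> 2) → ill-formed
sus.pme — σ1 onset /s/, coda /s/ ok; σ2 onset /pm/ (1→3 rises), coda /∅/ ok → well-formed
litt — violates constraint 2: syllable 1 coda /tt/ has 2 consonants (> 1) → ill-formed
bmur — violates constraint 4: syllable 1 coda contains /r/, which is not a licensed coda consonant → ill-formed
le.fmrut — violates constraint 1: syllable 2 onset /fmr/ has 3 consonants (> 2) → ill-formed

sus.pme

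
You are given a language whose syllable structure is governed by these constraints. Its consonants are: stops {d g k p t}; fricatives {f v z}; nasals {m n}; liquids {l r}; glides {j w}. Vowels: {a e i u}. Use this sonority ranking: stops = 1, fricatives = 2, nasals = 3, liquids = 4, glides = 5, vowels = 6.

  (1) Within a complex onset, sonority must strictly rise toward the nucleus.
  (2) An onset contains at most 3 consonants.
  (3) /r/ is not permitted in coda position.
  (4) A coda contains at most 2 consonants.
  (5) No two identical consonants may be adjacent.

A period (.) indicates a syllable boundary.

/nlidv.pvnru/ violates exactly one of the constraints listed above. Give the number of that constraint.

/nlidv.pvnru/: syllable 2 onset /pvnr/ has 4 consonants (> 3).
This is a violation of constraint 2: "An onset contains at most 3 consonants."
The remaining constraints (1, 3, 4, 5) are satisfied.

2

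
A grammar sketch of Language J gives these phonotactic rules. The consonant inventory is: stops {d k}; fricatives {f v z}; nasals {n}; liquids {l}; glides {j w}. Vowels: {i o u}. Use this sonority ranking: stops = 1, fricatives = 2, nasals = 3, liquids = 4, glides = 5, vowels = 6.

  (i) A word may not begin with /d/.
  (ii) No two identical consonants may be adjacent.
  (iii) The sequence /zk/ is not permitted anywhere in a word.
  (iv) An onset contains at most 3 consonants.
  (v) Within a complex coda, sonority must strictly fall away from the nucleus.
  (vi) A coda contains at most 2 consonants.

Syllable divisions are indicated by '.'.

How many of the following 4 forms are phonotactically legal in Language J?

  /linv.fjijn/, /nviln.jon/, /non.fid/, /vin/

4

/linv.fjijn/ — σ1 onset /l/, coda /nv/ (3→2 falls) ok; σ2 onset /fj/ (2C), coda /jn/ (5→3 falls) ok → phonotactically legal
/nviln.jon/ — σ1 onset /nv/ (2C), coda /ln/ (4→3 falls) ok; σ2 onset /j/, coda /n/ ok → phonotactically legal
/non.fid/ — σ1 onset /n/, coda /n/ ok; σ2 onset /f/, coda /d/ ok → phonotactically legal
/vin/ — σ1 onset /v/, coda /n/ ok → phonotactically legal
Phonotactically legal: /linv.fjijn/, /nviln.jon/, /non.fid/, /vin/ → 4.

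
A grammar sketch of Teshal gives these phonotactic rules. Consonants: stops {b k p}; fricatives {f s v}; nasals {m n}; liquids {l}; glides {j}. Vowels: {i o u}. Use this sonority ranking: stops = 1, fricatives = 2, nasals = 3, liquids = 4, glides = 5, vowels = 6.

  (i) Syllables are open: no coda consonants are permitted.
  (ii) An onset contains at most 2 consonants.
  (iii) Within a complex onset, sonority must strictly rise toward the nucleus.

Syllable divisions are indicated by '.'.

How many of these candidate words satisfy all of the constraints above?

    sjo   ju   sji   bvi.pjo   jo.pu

sjo — σ1 onset /sj/ (2→5 rises), coda /∅/ ok → well-formed
ju — σ1 onset /j/, coda /∅/ ok → well-formed
sji — σ1 onset /sj/ (2→5 rises), coda /∅/ ok → well-formed
bvi.pjo — σ1 onset /bv/ (1→2 rises), coda /∅/ ok; σ2 onset /pj/ (1→5 rises), coda /∅/ ok → well-formed
jo.pu — σ1 onset /j/, coda /∅/ ok; σ2 onset /p/, coda /∅/ ok → well-formed
Well-formed: sjo, ju, sji, bvi.pjo, jo.pu → 5.

5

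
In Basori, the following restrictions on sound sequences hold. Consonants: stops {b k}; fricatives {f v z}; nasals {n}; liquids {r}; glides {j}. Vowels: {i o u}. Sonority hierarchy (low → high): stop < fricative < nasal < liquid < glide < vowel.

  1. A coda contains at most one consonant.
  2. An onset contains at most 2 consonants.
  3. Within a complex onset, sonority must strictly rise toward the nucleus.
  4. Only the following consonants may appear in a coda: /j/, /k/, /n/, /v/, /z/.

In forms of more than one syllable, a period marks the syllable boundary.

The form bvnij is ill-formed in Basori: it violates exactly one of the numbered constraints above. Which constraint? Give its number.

bvnij: syllable 1 onset /bvn/ has 3 consonants (> 2).
This is a violation of constraint 2: "An onset contains at most 2 consonants."
The remaining constraints (1, 3, 4) are satisfied.

2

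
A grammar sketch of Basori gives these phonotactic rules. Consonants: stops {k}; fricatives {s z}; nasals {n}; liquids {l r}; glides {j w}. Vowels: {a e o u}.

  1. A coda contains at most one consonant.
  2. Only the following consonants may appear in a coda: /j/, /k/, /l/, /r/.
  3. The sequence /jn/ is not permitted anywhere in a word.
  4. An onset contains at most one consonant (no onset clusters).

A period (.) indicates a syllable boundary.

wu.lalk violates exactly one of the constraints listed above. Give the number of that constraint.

wu.lalk: syllable 2 coda /lk/ has 2 consonants (> 1).
This is a violation of constraint 1: "A coda contains at most one consonant."
The remaining constraints (2, 3, 4) are satisfied.

1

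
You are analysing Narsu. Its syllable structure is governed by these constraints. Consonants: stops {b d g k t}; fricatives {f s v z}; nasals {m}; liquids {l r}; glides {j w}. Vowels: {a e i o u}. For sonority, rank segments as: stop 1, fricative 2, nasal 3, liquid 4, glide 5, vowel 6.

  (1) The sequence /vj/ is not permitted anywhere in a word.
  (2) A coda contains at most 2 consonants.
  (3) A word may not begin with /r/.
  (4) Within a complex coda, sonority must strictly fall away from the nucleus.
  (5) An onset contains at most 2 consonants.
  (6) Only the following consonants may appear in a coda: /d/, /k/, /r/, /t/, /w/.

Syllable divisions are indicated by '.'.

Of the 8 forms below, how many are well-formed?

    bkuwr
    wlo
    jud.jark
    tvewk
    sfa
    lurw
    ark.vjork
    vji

bkuwr — σ1 onset /bk/ (2C), coda /wr/ (5→4 falls) ok → well-formed
wlo — σ1 onset /wl/ (2C), coda /∅/ ok → well-formed
jud.jark — σ1 onset /j/, coda /d/ ok; σ2 onset /j/, coda /rk/ (4→1 falls) ok → well-formed
tvewk — σ1 onset /tv/ (2C), coda /wk/ (5→1 falls) ok → well-formed
sfa — σ1 onset /sf/ (2C), coda /∅/ ok → well-formed
lurw — violates constraint 4: syllable 1 coda /rw/: /r/ (liquid, 4) → /w/ (glide, 5) does not fall → ill-formed
ark.vjork — violates constraint 1: contains banned sequence /vj/ → ill-formed
vji — violates constraint 1: contains banned sequence /vj/ → ill-formed
Well-formed: bkuwr, wlo, jud.jark, tvewk, sfa → 5.

5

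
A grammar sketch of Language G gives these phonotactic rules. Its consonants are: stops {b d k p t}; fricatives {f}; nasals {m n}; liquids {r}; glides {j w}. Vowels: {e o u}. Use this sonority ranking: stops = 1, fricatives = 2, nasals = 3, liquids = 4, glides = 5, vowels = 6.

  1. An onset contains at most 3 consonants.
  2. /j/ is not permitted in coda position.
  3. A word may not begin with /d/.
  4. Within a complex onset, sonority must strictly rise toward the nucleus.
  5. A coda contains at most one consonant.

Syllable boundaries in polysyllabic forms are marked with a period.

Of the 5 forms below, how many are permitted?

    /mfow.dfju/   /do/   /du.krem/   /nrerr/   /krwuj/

0

/mfow.dfju/ — violates constraint 4: syllable 1 onset /mf/: /m/ (nasal, 3) → /f/ (fricative, 2) does not rise → not permitted
/do/ — violates constraint 3: word begins with /d/ → not permitted
/du.krem/ — violates constraint 3: word begins with /d/ → not permitted
/nrerr/ — violates constraint 5: syllable 1 coda /rr/ has 2 consonants (> 1) → not permitted
/krwuj/ — violates constraint 2: syllable 1 coda contains /j/ → not permitted
No form is permitted → 0.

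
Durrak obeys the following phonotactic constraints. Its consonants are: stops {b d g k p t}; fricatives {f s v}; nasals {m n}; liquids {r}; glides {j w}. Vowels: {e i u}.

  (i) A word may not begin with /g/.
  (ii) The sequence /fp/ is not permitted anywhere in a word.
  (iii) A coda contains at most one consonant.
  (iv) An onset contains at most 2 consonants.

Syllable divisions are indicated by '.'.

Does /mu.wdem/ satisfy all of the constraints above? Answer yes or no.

/mu.wdem/ — σ1 onset /m/, coda /∅/ ok; σ2 onset /wd/ (2C), coda /m/ ok → phonotactically legal

yes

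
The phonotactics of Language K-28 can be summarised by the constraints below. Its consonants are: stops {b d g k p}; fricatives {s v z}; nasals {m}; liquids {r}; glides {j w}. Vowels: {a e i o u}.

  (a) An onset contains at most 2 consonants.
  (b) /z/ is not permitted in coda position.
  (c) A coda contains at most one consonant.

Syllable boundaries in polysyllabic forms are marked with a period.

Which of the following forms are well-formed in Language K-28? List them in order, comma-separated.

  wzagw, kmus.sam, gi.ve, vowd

wzagw — violates constraint (c): syllable 1 coda /gw/ has 2 consonants (> 1) → ill-formed
kmus.sam — σ1 onset /km/ (2C), coda /s/ ok; σ2 onset /s/, coda /m/ ok → well-formed
gi.ve — σ1 onset /g/, coda /∅/ ok; σ2 onset /v/, coda /∅/ ok → well-formed
vowd — violates constraint (c): syllable 1 coda /wd/ has 2 consonants (> 1) → ill-formed

kmus.sam, gi.ve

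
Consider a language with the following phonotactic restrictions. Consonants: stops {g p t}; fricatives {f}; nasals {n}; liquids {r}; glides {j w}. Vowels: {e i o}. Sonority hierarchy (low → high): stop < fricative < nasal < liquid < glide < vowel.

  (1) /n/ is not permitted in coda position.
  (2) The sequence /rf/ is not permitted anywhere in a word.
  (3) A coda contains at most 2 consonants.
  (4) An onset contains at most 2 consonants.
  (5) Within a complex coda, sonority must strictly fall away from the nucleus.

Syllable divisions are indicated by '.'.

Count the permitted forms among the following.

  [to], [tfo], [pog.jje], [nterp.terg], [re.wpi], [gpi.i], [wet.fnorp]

[to] — σ1 onset /t/, coda /∅/ ok → permitted
[tfo] — σ1 onset /tf/ (2C), coda /∅/ ok → permitted
[pog.jje] — σ1 onset /p/, coda /g/ ok; σ2 onset /jj/ (2C), coda /∅/ ok → permitted
[nterp.terg] — σ1 onset /nt/ (2C), coda /rp/ (4→1 falls) ok; σ2 onset /t/, coda /rg/ (4→1 falls) ok → permitted
[re.wpi] — σ1 onset /r/, coda /∅/ ok; σ2 onset /wp/ (2C), coda /∅/ ok → permitted
[gpi.i] — σ1 onset /gp/ (2C), coda /∅/ ok; σ2 onset /∅/, coda /∅/ ok → permitted
[wet.fnorp] — σ1 onset /w/, coda /t/ ok; σ2 onset /fn/ (2C), coda /rp/ (4→1 falls) ok → permitted
Permitted: [to], [tfo], [pog.jje], [nterp.terg], [re.wpi], [gpi.i], [wet.fnorp] → 7.

7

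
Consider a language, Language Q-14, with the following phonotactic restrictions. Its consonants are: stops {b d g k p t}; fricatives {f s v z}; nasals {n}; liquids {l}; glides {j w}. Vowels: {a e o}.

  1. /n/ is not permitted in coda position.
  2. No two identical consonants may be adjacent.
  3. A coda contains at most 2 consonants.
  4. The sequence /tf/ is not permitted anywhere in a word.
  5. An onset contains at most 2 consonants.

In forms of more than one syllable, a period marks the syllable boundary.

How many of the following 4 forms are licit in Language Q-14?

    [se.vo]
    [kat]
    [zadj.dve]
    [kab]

[se.vo] — σ1 onset /s/, coda /∅/ ok; σ2 onset /v/, coda /∅/ ok → licit
[kat] — σ1 onset /k/, coda /t/ ok → licit
[zadj.dve] — σ1 onset /z/, coda /dj/ (2C) ok; σ2 onset /dv/ (2C), coda /∅/ ok → licit
[kab] — σ1 onset /k/, coda /b/ ok → licit
Licit: [se.vo], [kat], [zadj.dve], [kab] → 4.

4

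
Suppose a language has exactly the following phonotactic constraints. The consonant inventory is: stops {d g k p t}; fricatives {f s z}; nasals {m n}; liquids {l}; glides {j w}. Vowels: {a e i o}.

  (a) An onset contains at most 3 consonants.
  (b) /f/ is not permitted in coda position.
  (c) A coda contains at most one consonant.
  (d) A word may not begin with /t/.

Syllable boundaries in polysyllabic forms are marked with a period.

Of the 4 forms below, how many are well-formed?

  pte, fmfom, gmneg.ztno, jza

pte — σ1 onset /pt/ (2C), coda /∅/ ok → well-formed
fmfom — σ1 onset /fmf/ (3C), coda /m/ ok → well-formed
gmneg.ztno — σ1 onset /gmn/ (3C), coda /g/ ok; σ2 onset /ztn/ (3C), coda /∅/ ok → well-formed
jza — σ1 onset /jz/ (2C), coda /∅/ ok → well-formed
Well-formed: pte, fmfom, gmneg.ztno, jza → 4.

4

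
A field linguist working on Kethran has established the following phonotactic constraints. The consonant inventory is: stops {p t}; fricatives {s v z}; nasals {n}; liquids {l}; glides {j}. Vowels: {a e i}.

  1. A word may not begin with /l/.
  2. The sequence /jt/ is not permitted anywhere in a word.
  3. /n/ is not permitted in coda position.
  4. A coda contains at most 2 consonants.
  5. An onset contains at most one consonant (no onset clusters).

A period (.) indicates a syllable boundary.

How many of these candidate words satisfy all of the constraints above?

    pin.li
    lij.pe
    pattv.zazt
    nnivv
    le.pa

0

pin.li — violates constraint 3: syllable 1 coda contains /n/ → phonotactically illegal
lij.pe — violates constraint 1: word begins with /l/ → phonotactically illegal
pattv.zazt — violates constraint 4: syllable 1 coda /ttv/ has 3 consonants (> 2) → phonotactically illegal
nnivv — violates constraint 5: syllable 1 onset /nn/ has 2 consonants (> 1) → phonotactically illegal
le.pa — violates constraint 1: word begins with /l/ → phonotactically illegal
No form is phonotactically legal → 0.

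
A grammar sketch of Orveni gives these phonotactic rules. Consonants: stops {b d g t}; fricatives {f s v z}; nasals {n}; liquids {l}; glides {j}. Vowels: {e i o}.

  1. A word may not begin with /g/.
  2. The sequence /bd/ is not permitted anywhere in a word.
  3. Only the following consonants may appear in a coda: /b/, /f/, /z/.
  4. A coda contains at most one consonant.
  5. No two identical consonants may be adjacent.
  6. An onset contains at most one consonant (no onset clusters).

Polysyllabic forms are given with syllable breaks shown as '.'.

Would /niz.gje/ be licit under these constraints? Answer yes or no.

no

/niz.gje/ — violates constraint 6: syllable 2 onset /gj/ has 2 consonants (> 1) → illicit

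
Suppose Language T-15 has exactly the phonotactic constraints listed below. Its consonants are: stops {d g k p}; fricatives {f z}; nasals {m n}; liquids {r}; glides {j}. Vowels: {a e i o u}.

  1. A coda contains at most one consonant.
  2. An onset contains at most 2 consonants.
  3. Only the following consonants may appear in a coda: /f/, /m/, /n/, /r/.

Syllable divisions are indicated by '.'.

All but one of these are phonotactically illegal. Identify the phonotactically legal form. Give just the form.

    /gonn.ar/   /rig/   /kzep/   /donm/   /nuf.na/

/gonn.ar/ — violates constraint 1: syllable 1 coda /nn/ has 2 consonants (> 1) → phonotactically illegal
/rig/ — violates constraint 3: syllable 1 coda contains /g/, which is not a licensed coda consonant → phonotactically illegal
/kzep/ — violates constraint 3: syllable 1 coda contains /p/, which is not a licensed coda consonant → phonotactically illegal
/donm/ — violates constraint 1: syllable 1 coda /nm/ has 2 consonants (> 1) → phonotactically illegal
/nuf.na/ — σ1 onset /n/, coda /f/ ok; σ2 onset /n/, coda /∅/ ok → phonotactically legal

/nuf.na/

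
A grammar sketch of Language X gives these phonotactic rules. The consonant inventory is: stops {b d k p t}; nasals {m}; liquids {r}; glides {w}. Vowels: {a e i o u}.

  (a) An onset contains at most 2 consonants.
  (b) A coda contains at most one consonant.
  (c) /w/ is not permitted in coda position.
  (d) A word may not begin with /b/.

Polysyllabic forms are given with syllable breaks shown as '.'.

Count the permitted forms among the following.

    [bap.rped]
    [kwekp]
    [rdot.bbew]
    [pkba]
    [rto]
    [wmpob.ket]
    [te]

2

[bap.rped] — violates constraint (d): word begins with /b/ → not permitted
[kwekp] — violates constraint (b): syllable 1 coda /kp/ has 2 consonants (> 1) → not permitted
[rdot.bbew] — violates constraint (c): syllable 2 coda contains /w/ → not permitted
[pkba] — violates constraint (a): syllable 1 onset /pkb/ has 3 consonants (> 2) → not permitted
[rto] — σ1 onset /rt/ (2C), coda /∅/ ok → permitted
[wmpob.ket] — violates constraint (a): syllable 1 onset /wmp/ has 3 consonants (> 2) → not permitted
[te] — σ1 onset /t/, coda /∅/ ok → permitted
Permitted: [rto], [te] → 2.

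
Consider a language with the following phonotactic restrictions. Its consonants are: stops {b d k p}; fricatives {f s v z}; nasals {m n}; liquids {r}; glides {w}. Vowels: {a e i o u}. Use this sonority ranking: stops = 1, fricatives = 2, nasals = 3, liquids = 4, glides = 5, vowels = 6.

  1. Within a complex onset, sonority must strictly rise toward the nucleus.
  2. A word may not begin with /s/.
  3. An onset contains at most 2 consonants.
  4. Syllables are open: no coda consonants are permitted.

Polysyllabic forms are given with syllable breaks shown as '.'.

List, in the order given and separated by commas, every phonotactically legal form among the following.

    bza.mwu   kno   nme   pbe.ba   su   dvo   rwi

bza.mwu, kno, dvo, rwi

bza.mwu — σ1 onset /bz/ (1→2 rises), coda /∅/ ok; σ2 onset /mw/ (3→5 rises), coda /∅/ ok → phonotactically legal
kno — σ1 onset /kn/ (1→3 rises), coda /∅/ ok → phonotactically legal
nme — violates constraint 1: syllable 1 onset /nm/: /n/ (nasal, 3) → /m/ (nasal, 3) does not rise → phonotactically illegal
pbe.ba — violates constraint 1: syllable 1 onset /pb/: /p/ (stop, 1) → /b/ (stop, 1) does not rise → phonotactically illegal
su — violates constraint 2: word begins with /s/ → phonotactically illegal
dvo — σ1 onset /dv/ (1→2 rises), coda /∅/ ok → phonotactically legal
rwi — σ1 onset /rw/ (4→5 rises), coda /∅/ ok → phonotactically legal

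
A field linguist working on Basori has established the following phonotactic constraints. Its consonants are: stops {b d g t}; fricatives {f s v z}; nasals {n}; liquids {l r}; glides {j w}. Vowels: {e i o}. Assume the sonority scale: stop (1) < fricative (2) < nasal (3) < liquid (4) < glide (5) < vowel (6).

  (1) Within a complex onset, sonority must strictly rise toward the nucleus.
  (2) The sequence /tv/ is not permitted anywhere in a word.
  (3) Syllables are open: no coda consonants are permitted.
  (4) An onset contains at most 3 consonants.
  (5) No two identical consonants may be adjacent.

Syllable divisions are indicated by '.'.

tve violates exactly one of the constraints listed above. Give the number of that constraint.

tve: contains banned sequence /tv/.
This is a violation of constraint 2: "The sequence /tv/ is not permitted anywhere in a word."
The remaining constraints (1, 3, 4, 5) are satisfied.

2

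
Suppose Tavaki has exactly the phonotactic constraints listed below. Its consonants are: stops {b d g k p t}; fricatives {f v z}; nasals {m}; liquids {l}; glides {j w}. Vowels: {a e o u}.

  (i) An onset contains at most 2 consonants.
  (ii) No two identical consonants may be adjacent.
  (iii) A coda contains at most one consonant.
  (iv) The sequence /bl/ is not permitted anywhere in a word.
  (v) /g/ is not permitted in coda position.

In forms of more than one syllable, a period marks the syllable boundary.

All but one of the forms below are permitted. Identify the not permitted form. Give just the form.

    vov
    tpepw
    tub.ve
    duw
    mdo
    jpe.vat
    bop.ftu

vov — σ1 onset /v/, coda /v/ ok → permitted
tpepw — violates constraint (iii): syllable 1 coda /pw/ has 2 consonants (> 1) → not permitted
tub.ve — σ1 onset /t/, coda /b/ ok; σ2 onset /v/, coda /∅/ ok → permitted
duw — σ1 onset /d/, coda /w/ ok → permitted
mdo — σ1 onset /md/ (2C), coda /∅/ ok → permitted
jpe.vat — σ1 onset /jp/ (2C), coda /∅/ ok; σ2 onset /v/, coda /t/ ok → permitted
bop.ftu — σ1 onset /b/, coda /p/ ok; σ2 onset /ft/ (2C), coda /∅/ ok → permitted

tpepw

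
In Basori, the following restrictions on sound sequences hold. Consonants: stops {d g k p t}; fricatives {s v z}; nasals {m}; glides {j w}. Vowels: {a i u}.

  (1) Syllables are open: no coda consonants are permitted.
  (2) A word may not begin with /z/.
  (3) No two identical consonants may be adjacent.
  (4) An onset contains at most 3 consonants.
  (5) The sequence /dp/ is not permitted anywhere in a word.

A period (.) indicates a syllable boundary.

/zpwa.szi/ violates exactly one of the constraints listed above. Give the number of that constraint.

2

/zpwa.szi/: word begins with /z/.
This is a violation of constraint 2: "A word may not begin with /z/."
The remaining constraints (1, 3, 4, 5) are satisfied.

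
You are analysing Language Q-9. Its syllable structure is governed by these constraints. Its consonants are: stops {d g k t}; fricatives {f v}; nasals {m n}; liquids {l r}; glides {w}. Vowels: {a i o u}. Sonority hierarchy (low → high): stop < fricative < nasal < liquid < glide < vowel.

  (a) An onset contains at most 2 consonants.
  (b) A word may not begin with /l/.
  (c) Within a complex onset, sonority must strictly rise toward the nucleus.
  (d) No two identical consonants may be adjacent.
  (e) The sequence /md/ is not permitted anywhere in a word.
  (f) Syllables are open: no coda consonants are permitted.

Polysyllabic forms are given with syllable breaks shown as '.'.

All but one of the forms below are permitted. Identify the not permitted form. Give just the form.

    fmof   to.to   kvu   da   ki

fmof

fmof — violates constraint (f): syllable 1 coda /f/ has 1 consonant (> 0) → not permitted
to.to — σ1 onset /t/, coda /∅/ ok; σ2 onset /t/, coda /∅/ ok → permitted
kvu — σ1 onset /kv/ (1→2 rises), coda /∅/ ok → permitted
da — σ1 onset /d/, coda /∅/ ok → permitted
ki — σ1 onset /k/, coda /∅/ ok → permitted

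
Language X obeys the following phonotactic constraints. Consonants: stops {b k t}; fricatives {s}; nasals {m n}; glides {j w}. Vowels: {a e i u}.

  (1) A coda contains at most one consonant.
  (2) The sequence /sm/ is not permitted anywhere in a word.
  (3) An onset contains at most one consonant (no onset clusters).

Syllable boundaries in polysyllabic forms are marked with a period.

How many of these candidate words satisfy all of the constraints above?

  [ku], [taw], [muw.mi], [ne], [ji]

5

[ku] — σ1 onset /k/, coda /∅/ ok → well-formed
[taw] — σ1 onset /t/, coda /w/ ok → well-formed
[muw.mi] — σ1 onset /m/, coda /w/ ok; σ2 onset /m/, coda /∅/ ok → well-formed
[ne] — σ1 onset /n/, coda /∅/ ok → well-formed
[ji] — σ1 onset /j/, coda /∅/ ok → well-formed
Well-formed: [ku], [taw], [muw.mi], [ne], [ji] → 5.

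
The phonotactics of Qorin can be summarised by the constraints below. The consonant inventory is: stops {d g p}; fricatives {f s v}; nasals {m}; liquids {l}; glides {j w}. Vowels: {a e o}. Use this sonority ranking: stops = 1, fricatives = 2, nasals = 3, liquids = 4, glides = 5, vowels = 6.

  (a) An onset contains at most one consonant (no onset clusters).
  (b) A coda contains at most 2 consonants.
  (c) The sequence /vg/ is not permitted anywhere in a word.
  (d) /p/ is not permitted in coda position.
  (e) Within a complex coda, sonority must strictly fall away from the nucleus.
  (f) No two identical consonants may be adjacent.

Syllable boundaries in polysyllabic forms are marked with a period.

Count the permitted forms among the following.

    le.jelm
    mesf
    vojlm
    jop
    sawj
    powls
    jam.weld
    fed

le.jelm — σ1 onset /l/, coda /∅/ ok; σ2 onset /j/, coda /lm/ (4→3 falls) ok → permitted
mesf — violates constraint (e): syllable 1 coda /sf/: /s/ (fricative, 2) → /f/ (fricative, 2) does not fall → not permitted
vojlm — violates constraint (b): syllable 1 coda /jlm/ has 3 consonants (> 2) → not permitted
jop — violates constraint (d): syllable 1 coda contains /p/ → not permitted
sawj — violates constraint (e): syllable 1 coda /wj/: /w/ (glide, 5) → /j/ (glide, 5) does not fall → not permitted
powls — violates constraint (b): syllable 1 coda /wls/ has 3 consonants (> 2) → not permitted
jam.weld — σ1 onset /j/, coda /m/ ok; σ2 onset /w/, coda /ld/ (4→1 falls) ok → permitted
fed — σ1 onset /f/, coda /d/ ok → permitted
Permitted: le.jelm, jam.weld, fed → 3.

3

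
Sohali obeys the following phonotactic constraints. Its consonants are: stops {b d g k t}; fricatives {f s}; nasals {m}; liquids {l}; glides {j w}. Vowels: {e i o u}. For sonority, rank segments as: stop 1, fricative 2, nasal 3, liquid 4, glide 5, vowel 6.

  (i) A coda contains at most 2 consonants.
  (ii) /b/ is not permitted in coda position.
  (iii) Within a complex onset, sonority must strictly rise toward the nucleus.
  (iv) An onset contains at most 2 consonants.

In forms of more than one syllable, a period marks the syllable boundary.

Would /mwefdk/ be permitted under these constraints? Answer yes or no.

no

/mwefdk/ — violates constraint (i): syllable 1 coda /fdk/ has 3 consonants (> 2) → not permitted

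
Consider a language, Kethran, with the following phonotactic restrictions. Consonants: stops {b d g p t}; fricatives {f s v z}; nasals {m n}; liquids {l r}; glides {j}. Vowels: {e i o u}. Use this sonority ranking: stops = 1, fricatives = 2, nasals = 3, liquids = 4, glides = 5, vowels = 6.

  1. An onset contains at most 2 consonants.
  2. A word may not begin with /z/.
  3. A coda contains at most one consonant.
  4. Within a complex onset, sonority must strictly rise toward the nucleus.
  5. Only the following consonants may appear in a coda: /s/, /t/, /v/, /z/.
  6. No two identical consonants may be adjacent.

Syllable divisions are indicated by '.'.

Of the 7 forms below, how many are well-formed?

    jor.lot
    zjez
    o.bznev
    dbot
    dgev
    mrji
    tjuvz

jor.lot — violates constraint 5: syllable 1 coda contains /r/, which is not a licensed coda consonant → ill-formed
zjez — violates constraint 2: word begins with /z/ → ill-formed
o.bznev — violates constraint 1: syllable 2 onset /bzn/ has 3 consonants (> 2) → ill-formed
dbot — violates constraint 4: syllable 1 onset /db/: /d/ (stop, 1) → /b/ (stop, 1) does not rise → ill-formed
dgev — violates constraint 4: syllable 1 onset /dg/: /d/ (stop, 1) → /g/ (stop, 1) does not rise → ill-formed
mrji — violates constraint 1: syllable 1 onset /mrj/ has 3 consonants (> 2) → ill-formed
tjuvz — violates constraint 3: syllable 1 coda /vz/ has 2 consonants (> 1) → ill-formed
No form is well-formed → 0.

0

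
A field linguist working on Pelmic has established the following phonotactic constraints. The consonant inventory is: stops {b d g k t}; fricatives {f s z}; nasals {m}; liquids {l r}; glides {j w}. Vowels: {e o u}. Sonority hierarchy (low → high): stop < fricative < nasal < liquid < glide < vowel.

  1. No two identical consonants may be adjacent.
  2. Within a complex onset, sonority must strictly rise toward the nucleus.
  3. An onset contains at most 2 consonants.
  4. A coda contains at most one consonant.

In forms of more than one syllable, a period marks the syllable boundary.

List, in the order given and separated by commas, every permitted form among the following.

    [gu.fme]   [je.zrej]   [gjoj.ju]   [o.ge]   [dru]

[gu.fme], [je.zrej], [o.ge], [dru]

[gu.fme] — σ1 onset /g/, coda /∅/ ok; σ2 onset /fm/ (2→3 rises), coda /∅/ ok → permitted
[je.zrej] — σ1 onset /j/, coda /∅/ ok; σ2 onset /zr/ (2→4 rises), coda /j/ ok → permitted
[gjoj.ju] — violates constraint 1: adjacent identical consonants /jj/ → not permitted
[o.ge] — σ1 onset /∅/, coda /∅/ ok; σ2 onset /g/, coda /∅/ ok → permitted
[dru] — σ1 onset /dr/ (1→4 rises), coda /∅/ ok → permitted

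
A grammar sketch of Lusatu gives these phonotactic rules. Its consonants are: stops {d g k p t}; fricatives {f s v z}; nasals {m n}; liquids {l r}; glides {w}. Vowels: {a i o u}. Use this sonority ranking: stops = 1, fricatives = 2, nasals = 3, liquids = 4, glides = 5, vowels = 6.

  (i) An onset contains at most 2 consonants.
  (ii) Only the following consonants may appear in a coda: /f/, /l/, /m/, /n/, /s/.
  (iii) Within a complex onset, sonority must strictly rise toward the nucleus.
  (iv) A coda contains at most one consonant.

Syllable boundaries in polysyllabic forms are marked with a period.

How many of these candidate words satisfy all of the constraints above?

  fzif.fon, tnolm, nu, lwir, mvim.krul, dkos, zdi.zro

fzif.fon — violates constraint (iii): syllable 1 onset /fz/: /f/ (fricative, 2) → /z/ (fricative, 2) does not rise → illicit
tnolm — violates constraint (iv): syllable 1 coda /lm/ has 2 consonants (> 1) → illicit
nu — σ1 onset /n/, coda /∅/ ok → licit
lwir — violates constraint (ii): syllable 1 coda contains /r/, which is not a licensed coda consonant → illicit
mvim.krul — violates constraint (iii): syllable 1 onset /mv/: /m/ (nasal, 3) → /v/ (fricative, 2) does not rise → illicit
dkos — violates constraint (iii): syllable 1 onset /dk/: /d/ (stop, 1) → /k/ (stop, 1) does not rise → illicit
zdi.zro — violates constraint (iii): syllable 1 onset /zd/: /z/ (fricative, 2) → /d/ (stop, 1) does not rise → illicit
Licit: nu → 1.

1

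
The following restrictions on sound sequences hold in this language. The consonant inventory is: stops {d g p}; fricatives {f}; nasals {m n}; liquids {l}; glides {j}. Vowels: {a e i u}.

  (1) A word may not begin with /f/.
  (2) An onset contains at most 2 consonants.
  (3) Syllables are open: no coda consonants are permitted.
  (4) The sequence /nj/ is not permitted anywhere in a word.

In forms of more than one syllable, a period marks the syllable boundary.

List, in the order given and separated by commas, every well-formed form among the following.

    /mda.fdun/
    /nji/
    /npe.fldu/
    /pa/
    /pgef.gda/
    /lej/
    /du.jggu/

/pa/

/mda.fdun/ — violates constraint 3: syllable 2 coda /n/ has 1 consonant (> 0) → ill-formed
/nji/ — violates constraint 4: contains banned sequence /nj/ → ill-formed
/npe.fldu/ — violates constraint 2: syllable 2 onset /fld/ has 3 consonants (> 2) → ill-formed
/pa/ — σ1 onset /p/, coda /∅/ ok → well-formed
/pgef.gda/ — violates constraint 3: syllable 1 coda /f/ has 1 consonant (> 0) → ill-formed
/lej/ — violates constraint 3: syllable 1 coda /j/ has 1 consonant (> 0) → ill-formed
/du.jggu/ — violates constraint 2: syllable 2 onset /jgg/ has 3 consonants (> 2) → ill-formed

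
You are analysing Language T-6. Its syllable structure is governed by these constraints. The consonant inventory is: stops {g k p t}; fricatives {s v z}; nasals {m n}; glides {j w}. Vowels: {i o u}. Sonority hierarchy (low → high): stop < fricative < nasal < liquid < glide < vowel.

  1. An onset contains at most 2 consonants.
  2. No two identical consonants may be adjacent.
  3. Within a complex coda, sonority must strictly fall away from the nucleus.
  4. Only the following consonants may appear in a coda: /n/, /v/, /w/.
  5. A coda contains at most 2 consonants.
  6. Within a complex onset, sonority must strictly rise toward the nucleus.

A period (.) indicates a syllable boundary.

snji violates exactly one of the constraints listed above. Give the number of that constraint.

snji: syllable 1 onset /snj/ has 3 consonants (> 2).
This is a violation of constraint 1: "An onset contains at most 2 consonants."
The remaining constraints (2, 3, 4, 5, 6) are satisfied.

1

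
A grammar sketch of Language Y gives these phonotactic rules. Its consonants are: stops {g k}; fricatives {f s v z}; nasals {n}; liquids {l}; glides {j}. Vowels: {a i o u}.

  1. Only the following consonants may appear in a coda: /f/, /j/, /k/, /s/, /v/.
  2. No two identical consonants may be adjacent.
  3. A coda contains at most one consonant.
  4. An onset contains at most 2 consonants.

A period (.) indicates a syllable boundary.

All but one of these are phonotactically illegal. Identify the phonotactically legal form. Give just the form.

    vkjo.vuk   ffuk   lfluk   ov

ov

vkjo.vuk — violates constraint 4: syllable 1 onset /vkj/ has 3 consonants (> 2) → phonotactically illegal
ffuk — violates constraint 2: adjacent identical consonants /ff/ → phonotactically illegal
lfluk — violates constraint 4: syllable 1 onset /lfl/ has 3 consonants (> 2) → phonotactically illegal
ov — σ1 onset /∅/, coda /v/ ok → phonotactically legal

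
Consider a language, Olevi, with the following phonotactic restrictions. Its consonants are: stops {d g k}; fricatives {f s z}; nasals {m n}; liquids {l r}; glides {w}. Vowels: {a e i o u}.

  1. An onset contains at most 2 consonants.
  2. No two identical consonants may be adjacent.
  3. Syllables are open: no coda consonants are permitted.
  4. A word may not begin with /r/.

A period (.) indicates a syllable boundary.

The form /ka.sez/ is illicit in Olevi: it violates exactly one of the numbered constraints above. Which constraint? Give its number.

3

/ka.sez/: syllable 2 coda /z/ has 1 consonant (> 0).
This is a violation of constraint 3: "Syllables are open: no coda consonants are permitted."
The remaining constraints (1, 2, 4) are satisfied.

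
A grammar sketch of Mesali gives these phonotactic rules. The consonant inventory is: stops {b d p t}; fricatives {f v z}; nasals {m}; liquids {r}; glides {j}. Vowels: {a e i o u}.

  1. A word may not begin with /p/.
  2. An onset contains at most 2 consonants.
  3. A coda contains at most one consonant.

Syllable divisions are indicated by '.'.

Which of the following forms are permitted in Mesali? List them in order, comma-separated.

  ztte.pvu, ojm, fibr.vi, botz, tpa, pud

tpa

ztte.pvu — violates constraint 2: syllable 1 onset /ztt/ has 3 consonants (> 2) → not permitted
ojm — violates constraint 3: syllable 1 coda /jm/ has 2 consonants (> 1) → not permitted
fibr.vi — violates constraint 3: syllable 1 coda /br/ has 2 consonants (> 1) → not permitted
botz — violates constraint 3: syllable 1 coda /tz/ has 2 consonants (> 1) → not permitted
tpa — σ1 onset /tp/ (2C), coda /∅/ ok → permitted
pud — violates constraint 1: word begins with /p/ → not permitted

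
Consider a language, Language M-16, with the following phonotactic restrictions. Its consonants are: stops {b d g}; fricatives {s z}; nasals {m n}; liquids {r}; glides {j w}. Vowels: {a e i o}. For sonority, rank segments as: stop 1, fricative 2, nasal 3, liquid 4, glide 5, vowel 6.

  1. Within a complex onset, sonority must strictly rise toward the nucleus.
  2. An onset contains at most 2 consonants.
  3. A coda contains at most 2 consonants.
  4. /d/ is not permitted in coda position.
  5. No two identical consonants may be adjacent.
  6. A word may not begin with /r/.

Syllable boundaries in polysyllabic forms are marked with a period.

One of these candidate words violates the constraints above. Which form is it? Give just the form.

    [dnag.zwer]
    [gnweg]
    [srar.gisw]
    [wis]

[dnag.zwer] — σ1 onset /dn/ (1→3 rises), coda /g/ ok; σ2 onset /zw/ (2→5 rises), coda /r/ ok → licit
[gnweg] — violates constraint 2: syllable 1 onset /gnw/ has 3 consonants (> 2) → illicit
[srar.gisw] — σ1 onset /sr/ (2→4 rises), coda /r/ ok; σ2 onset /g/, coda /sw/ (2C) ok → licit
[wis] — σ1 onset /w/, coda /s/ ok → licit

[gnweg]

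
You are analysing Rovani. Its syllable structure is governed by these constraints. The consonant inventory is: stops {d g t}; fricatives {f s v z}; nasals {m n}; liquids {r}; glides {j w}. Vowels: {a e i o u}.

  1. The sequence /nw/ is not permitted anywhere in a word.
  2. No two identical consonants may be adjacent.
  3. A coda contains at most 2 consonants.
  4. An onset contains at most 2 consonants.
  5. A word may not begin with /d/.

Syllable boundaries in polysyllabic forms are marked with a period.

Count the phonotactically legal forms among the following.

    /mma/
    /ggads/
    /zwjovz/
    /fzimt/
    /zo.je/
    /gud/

3

/mma/ — violates constraint 2: adjacent identical consonants /mm/ → phonotactically illegal
/ggads/ — violates constraint 2: adjacent identical consonants /gg/ → phonotactically illegal
/zwjovz/ — violates constraint 4: syllable 1 onset /zwj/ has 3 consonants (> 2) → phonotactically illegal
/fzimt/ — σ1 onset /fz/ (2C), coda /mt/ (2C) ok → phonotactically legal
/zo.je/ — σ1 onset /z/, coda /∅/ ok; σ2 onset /j/, coda /∅/ ok → phonotactically legal
/gud/ — σ1 onset /g/, coda /d/ ok → phonotactically legal
Phonotactically legal: /fzimt/, /zo.je/, /gud/ → 3.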